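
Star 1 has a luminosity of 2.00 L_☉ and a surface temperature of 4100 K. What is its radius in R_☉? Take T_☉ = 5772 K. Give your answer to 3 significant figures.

2.80 R_☉

R/R_☉ = √(L/L_☉) / (T/T_☉)² = √(2.00) / (0.7103)²
       = 1.414 / 0.5046 = 2.803.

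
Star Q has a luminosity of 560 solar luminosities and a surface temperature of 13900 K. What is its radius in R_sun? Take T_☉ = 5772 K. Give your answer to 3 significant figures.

R/R_☉ = √(L/L_☉) / (T/T_☉)² = √(560) / (2.408)²
       = 23.66 / 5.799 = 4.081.

4.08 R_sun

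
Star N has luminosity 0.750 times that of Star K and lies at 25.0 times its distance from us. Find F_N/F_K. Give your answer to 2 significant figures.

F = L/(4πd²), so F_N/F_K = (L_N/L_K) / (d_N/d_K)²
= 0.750 / (25.0)² = 0.750 / 625.0 = 0.001200.

0.0012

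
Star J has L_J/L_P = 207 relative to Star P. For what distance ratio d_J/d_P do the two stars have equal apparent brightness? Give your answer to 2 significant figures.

Equal flux requires L_J/d_J² = L_P/d_P², so d_J/d_P = √(L_J/L_P)
= √(207) = 14.39.

14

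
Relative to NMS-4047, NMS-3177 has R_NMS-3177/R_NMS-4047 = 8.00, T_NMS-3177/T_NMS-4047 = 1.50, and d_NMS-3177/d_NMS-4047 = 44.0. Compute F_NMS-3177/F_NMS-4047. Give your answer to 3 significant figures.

L_NMS-3177/L_NMS-4047 = (R_NMS-3177/R_NMS-4047)²(T_NMS-3177/T_NMS-4047)⁴ = (8.00)² × (1.50)⁴ = 324.0.
F_NMS-3177/F_NMS-4047 = (L_NMS-3177/L_NMS-4047)/(d_NMS-3177/d_NMS-4047)² = 324.0 / (44.0)² = 0.1674.

0.167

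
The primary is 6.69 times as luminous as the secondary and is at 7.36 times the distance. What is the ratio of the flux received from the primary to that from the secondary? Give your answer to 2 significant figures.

0.12

F = L/(4πd²), so F_p/F_s = (L_p/L_s) / (d_p/d_s)²
= 6.69 / (7.36)² = 6.69 / 54.17 = 0.1235.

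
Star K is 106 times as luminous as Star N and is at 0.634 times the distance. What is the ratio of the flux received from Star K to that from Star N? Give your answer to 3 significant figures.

F = L/(4πd²), so F_K/F_N = (L_K/L_N) / (d_K/d_N)²
= 106 / (0.634)² = 106 / 0.4020 = 263.7.

264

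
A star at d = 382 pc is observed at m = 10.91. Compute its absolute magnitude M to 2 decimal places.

3.00

M = m − 5 log₁₀(d/10 pc) = 10.91 − 5 log₁₀(382/10)
  = 10.91 − 5 × 1.582 = 10.91 − 7.91 = 3.00.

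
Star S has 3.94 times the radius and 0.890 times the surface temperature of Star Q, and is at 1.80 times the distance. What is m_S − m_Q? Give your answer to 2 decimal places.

L_S/L_Q = (3.94)²(0.890)⁴ = 9.740.
F_S/F_Q = (L_S/L_Q)/(d_S/d_Q)² = 9.740/3.240 = 3.006.
m_S − m_Q = −2.5 log₁₀(3.006) = -1.20.

-1.20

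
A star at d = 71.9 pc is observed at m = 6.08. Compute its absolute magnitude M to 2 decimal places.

M = m − 5 log₁₀(d/10 pc) = 6.08 − 5 log₁₀(71.9/10)
  = 6.08 − 5 × 0.857 = 6.08 − 4.28 = 1.80.

1.80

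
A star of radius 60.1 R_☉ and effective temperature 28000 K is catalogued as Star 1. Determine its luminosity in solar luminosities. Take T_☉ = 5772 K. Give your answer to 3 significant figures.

2.00×10^6 solar luminosities

L/L_☉ = (R/R_☉)² (T/T_☉)⁴ = (60.1)² × (28000/5772)⁴
       = 3612 × (4.851)⁴ = 3612 × 553.8 = 2.000×10^6.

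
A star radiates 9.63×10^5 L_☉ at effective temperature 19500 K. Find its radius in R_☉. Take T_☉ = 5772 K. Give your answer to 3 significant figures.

86.0 R_☉

R/R_☉ = √(L/L_☉) / (T/T_☉)² = √(9.63×10^5) / (3.378)²
       = 981.3 / 11.41 = 85.98.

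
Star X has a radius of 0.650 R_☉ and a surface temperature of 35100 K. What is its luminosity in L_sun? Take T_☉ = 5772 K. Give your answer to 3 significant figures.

578 L_sun

L/L_☉ = (R/R_☉)² (T/T_☉)⁴ = (0.650)² × (35100/5772)⁴
       = 0.4225 × (6.081)⁴ = 0.4225 × 1367 = 577.8.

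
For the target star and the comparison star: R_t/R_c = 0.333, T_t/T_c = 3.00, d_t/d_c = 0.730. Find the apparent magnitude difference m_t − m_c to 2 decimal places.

L_t/L_c = (0.333)²(3.00)⁴ = 8.982.
F_t/F_c = (L_t/L_c)/(d_t/d_c)² = 8.982/0.5329 = 16.85.
m_t − m_c = −2.5 log₁₀(16.85) = -3.07.

-3.07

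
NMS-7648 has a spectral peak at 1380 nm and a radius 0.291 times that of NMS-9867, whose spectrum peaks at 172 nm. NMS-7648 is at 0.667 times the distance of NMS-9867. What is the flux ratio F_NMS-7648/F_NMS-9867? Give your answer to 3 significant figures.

Wien's law: T_NMS-7648/T_NMS-9867 = λ_NMS-9867/λ_NMS-7648 = 172/1380 = 0.1246.
L_NMS-7648/L_NMS-9867 = (R_NMS-7648/R_NMS-9867)²(T_NMS-7648/T_NMS-9867)⁴ = (0.291)²(0.1246)⁴ = 2.044×10^-5.
F_NMS-7648/F_NMS-9867 = (L_NMS-7648/L_NMS-9867)/(d_NMS-7648/d_NMS-9867)² = 2.044×10^-5/(0.667)² = 4.593×10^-5.

4.59×10^-5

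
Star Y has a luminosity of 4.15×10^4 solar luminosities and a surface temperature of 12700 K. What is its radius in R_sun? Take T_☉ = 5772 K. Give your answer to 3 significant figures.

R/R_☉ = √(L/L_☉) / (T/T_☉)² = √(4.15×10^4) / (2.200)²
       = 203.7 / 4.841 = 42.08.

42.1 R_sun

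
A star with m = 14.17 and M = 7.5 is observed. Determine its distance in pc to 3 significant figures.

m − M = 5 log₁₀(d/10 pc)
14.17 − (7.5) = 6.67 = 5 log₁₀(d/10)
d = 10 × 10^(6.67/5) = 10 × 10^1.334 = 215.8 pc.

216 pc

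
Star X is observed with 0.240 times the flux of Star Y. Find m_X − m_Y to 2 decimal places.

m_X − m_Y = −2.5 log₁₀(F_X/F_Y) = −2.5 log₁₀(0.240) = −2.5 × (-0.620) = 1.549.

1.55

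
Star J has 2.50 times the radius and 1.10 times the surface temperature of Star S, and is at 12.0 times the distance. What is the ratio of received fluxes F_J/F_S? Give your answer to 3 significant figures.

0.0635

L_J/L_S = (R_J/R_S)²(T_J/T_S)⁴ = (2.50)² × (1.10)⁴ = 9.151.
F_J/F_S = (L_J/L_S)/(d_J/d_S)² = 9.151 / (12.0)² = 0.06355.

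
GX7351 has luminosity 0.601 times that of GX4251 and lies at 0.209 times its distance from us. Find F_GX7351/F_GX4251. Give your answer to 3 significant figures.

13.8

F = L/(4πd²), so F_GX7351/F_GX4251 = (L_GX7351/L_GX4251) / (d_GX7351/d_GX4251)²
= 0.601 / (0.209)² = 0.601 / 0.04368 = 13.76.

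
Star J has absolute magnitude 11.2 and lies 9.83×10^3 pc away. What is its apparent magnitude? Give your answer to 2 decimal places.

m = M + 5 log₁₀(d/10 pc) = 11.2 + 5 log₁₀(9.83×10^3/10)
  = 11.2 + 5 × 2.993 = 11.2 + 14.96 = 26.16.

26.16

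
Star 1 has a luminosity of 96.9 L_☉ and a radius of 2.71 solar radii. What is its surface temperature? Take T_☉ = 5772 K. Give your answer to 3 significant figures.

1.10×10^4 K

T/T_☉ = (L/L_☉)^(1/4) / (R/R_☉)^(1/2)
T = 5772 × (96.9)^(1/4) / √(2.71) = 5772 × 3.137 / 1.646 = 1.100×10^4 K.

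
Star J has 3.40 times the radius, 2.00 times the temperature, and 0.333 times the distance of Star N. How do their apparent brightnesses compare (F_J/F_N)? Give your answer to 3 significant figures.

L_J/L_N = (R_J/R_N)²(T_J/T_N)⁴ = (3.40)² × (2.00)⁴ = 185.0.
F_J/F_N = (L_J/L_N)/(d_J/d_N)² = 185.0 / (0.333)² = 1668.

1.67×10^3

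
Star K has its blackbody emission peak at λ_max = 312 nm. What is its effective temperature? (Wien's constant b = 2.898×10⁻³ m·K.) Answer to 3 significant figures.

9.29×10^3 K

T = b/λ_max = 2.898×10⁻³ / (312×10⁻⁹) = 9288 K.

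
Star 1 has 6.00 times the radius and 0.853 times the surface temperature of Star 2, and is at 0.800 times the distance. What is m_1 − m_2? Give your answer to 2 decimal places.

L_1/L_2 = (6.00)²(0.853)⁴ = 19.06.
F_1/F_2 = (L_1/L_2)/(d_1/d_2)² = 19.06/0.6400 = 29.78.
m_1 − m_2 = −2.5 log₁₀(29.78) = -3.68.

-3.68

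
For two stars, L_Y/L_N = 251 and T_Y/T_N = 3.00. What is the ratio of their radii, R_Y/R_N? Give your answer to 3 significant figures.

L ∝ R²T⁴ gives R ∝ √L / T², so
R_Y/R_N = √(251) / (3.00)² = 15.84 / 9.000 = 1.760.

1.76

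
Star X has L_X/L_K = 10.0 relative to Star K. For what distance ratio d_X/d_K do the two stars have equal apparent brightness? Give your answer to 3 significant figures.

3.16

Equal flux requires L_X/d_X² = L_K/d_K², so d_X/d_K = √(L_X/L_K)
= √(10.0) = 3.162.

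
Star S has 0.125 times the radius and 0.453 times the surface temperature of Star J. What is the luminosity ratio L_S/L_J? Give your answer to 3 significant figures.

6.58×10^-4

From the Stefan–Boltzmann law, L ∝ R²T⁴, so
L_S/L_J = (R_S/R_J)² (T_S/T_J)⁴ = (0.125)² × (0.453)⁴ = 0.01562 × 0.04211 = 6.580×10^-4.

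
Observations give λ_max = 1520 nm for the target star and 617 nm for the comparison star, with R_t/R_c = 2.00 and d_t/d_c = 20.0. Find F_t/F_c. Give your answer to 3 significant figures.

Wien's law: T_t/T_c = λ_c/λ_t = 617/1520 = 0.4059.
L_t/L_c = (R_t/R_c)²(T_t/T_c)⁴ = (2.00)²(0.4059)⁴ = 0.1086.
F_t/F_c = (L_t/L_c)/(d_t/d_c)² = 0.1086/(20.0)² = 2.715×10^-4.

2.71×10^-4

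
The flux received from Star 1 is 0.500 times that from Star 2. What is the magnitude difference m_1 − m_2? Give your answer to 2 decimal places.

m_1 − m_2 = −2.5 log₁₀(F_1/F_2) = −2.5 log₁₀(0.500) = −2.5 × (-0.301) = 0.753.

0.75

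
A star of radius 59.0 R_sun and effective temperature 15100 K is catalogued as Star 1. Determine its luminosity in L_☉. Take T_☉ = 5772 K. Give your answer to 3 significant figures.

L/L_☉ = (R/R_☉)² (T/T_☉)⁴ = (59.0)² × (15100/5772)⁴
       = 3481 × (2.616)⁴ = 3481 × 46.84 = 1.630×10^5.

1.63×10^5 L_☉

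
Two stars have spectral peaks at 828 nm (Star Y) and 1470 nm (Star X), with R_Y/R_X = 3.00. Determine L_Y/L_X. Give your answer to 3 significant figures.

Wien's law gives T ∝ 1/λ_max, so T_Y/T_X = λ_X/λ_Y = 1470/828 = 1.775.
Then L ∝ R²T⁴ gives L_Y/L_X = (3.00)² × (1.775)⁴ = 9.000 × 9.935 = 89.41.

89.4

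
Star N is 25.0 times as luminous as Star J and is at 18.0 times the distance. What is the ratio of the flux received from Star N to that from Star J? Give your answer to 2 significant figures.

F = L/(4πd²), so F_N/F_J = (L_N/L_J) / (d_N/d_J)²
= 25.0 / (18.0)² = 25.0 / 324.0 = 0.07716.

0.077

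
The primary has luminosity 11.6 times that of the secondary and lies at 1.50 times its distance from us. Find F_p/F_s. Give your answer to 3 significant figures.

F = L/(4πd²), so F_p/F_s = (L_p/L_s) / (d_p/d_s)²
= 11.6 / (1.50)² = 11.6 / 2.250 = 5.156.

5.16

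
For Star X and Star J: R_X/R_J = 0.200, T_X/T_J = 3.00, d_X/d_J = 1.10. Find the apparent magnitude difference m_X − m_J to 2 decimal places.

-1.07

L_X/L_J = (0.200)²(3.00)⁴ = 3.240.
F_X/F_J = (L_X/L_J)/(d_X/d_J)² = 3.240/1.210 = 2.678.
m_X − m_J = −2.5 log₁₀(2.678) = -1.07.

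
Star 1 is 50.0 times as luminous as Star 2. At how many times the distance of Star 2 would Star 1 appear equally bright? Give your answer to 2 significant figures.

7.1

Equal flux requires L_1/d_1² = L_2/d_2², so d_1/d_2 = √(L_1/L_2)
= √(50.0) = 7.071.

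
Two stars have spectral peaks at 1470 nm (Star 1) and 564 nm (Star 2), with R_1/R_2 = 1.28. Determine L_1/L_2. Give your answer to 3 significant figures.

Wien's law gives T ∝ 1/λ_max, so T_1/T_2 = λ_2/λ_1 = 564/1470 = 0.3837.
Then L ∝ R²T⁴ gives L_1/L_2 = (1.28)² × (0.3837)⁴ = 1.638 × 0.02167 = 0.03550.

0.0355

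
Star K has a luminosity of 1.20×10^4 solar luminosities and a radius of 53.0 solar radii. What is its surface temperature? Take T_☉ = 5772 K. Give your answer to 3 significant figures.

T/T_☉ = (L/L_☉)^(1/4) / (R/R_☉)^(1/2)
T = 5772 × (1.20×10^4)^(1/4) / √(53.0) = 5772 × 10.47 / 7.280 = 8298 K.

8.30×10^3 K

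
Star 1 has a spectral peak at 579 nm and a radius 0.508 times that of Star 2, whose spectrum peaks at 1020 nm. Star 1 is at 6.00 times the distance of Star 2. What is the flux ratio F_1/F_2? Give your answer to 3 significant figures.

Wien's law: T_1/T_2 = λ_2/λ_1 = 1020/579 = 1.762.
L_1/L_2 = (R_1/R_2)²(T_1/T_2)⁴ = (0.508)²(1.762)⁴ = 2.486.
F_1/F_2 = (L_1/L_2)/(d_1/d_2)² = 2.486/(6.00)² = 0.06904.

0.0690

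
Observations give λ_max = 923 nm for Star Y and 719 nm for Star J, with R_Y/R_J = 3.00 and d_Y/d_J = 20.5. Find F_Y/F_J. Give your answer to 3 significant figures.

Wien's law: T_Y/T_J = λ_J/λ_Y = 719/923 = 0.7790.
L_Y/L_J = (R_Y/R_J)²(T_Y/T_J)⁴ = (3.00)²(0.7790)⁴ = 3.314.
F_Y/F_J = (L_Y/L_J)/(d_Y/d_J)² = 3.314/(20.5)² = 0.007886.

0.00789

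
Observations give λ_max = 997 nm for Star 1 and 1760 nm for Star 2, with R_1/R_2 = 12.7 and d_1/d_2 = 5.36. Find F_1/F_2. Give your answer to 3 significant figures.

54.5

Wien's law: T_1/T_2 = λ_2/λ_1 = 1760/997 = 1.765.
L_1/L_2 = (R_1/R_2)²(T_1/T_2)⁴ = (12.7)²(1.765)⁴ = 1566.
F_1/F_2 = (L_1/L_2)/(d_1/d_2)² = 1566/(5.36)² = 54.52.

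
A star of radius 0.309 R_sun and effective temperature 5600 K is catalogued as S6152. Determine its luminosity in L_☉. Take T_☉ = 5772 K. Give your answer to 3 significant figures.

L/L_☉ = (R/R_☉)² (T/T_☉)⁴ = (0.309)² × (5600/5772)⁴
       = 0.09548 × (0.9702)⁴ = 0.09548 × 0.8860 = 0.08460.

0.0846 L_☉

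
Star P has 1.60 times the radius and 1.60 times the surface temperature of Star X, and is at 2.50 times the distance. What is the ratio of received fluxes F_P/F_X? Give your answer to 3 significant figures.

L_P/L_X = (R_P/R_X)²(T_P/T_X)⁴ = (1.60)² × (1.60)⁴ = 16.78.
F_P/F_X = (L_P/L_X)/(d_P/d_X)² = 16.78 / (2.50)² = 2.684.

2.68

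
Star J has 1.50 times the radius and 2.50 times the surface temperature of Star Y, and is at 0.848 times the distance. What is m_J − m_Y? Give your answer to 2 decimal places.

L_J/L_Y = (1.50)²(2.50)⁴ = 87.89.
F_J/F_Y = (L_J/L_Y)/(d_J/d_Y)² = 87.89/0.7191 = 122.2.
m_J − m_Y = −2.5 log₁₀(122.2) = -5.22.

-5.22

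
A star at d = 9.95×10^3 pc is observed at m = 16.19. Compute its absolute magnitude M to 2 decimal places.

1.20

M = m − 5 log₁₀(d/10 pc) = 16.19 − 5 log₁₀(9.95×10^3/10)
  = 16.19 − 5 × 2.998 = 16.19 − 14.99 = 1.20.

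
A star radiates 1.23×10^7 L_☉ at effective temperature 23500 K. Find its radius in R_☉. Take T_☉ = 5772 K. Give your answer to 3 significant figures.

212 R_☉

R/R_☉ = √(L/L_☉) / (T/T_☉)² = √(1.23×10^7) / (4.071)²
       = 3507 / 16.58 = 211.6.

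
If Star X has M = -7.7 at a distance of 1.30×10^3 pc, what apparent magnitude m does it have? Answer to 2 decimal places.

m = M + 5 log₁₀(d/10 pc) = -7.7 + 5 log₁₀(1.30×10^3/10)
  = -7.7 + 5 × 2.114 = -7.7 + 10.57 = 2.87.

2.87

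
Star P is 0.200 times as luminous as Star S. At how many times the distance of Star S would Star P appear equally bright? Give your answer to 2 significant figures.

0.45

Equal flux requires L_P/d_P² = L_S/d_S², so d_P/d_S = √(L_P/L_S)
= √(0.200) = 0.4472.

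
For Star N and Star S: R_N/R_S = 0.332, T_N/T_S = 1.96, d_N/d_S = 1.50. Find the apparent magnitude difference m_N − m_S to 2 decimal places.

0.35

L_N/L_S = (0.332)²(1.96)⁴ = 1.627.
F_N/F_S = (L_N/L_S)/(d_N/d_S)² = 1.627/2.250 = 0.7230.
m_N − m_S = −2.5 log₁₀(0.7230) = 0.35.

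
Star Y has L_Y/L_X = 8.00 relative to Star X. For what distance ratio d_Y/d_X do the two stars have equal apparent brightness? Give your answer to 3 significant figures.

Equal flux requires L_Y/d_Y² = L_X/d_X², so d_Y/d_X = √(L_Y/L_X)
= √(8.00) = 2.828.

2.83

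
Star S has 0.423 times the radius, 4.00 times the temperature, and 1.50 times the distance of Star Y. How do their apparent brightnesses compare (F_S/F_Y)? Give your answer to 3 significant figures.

20.4

L_S/L_Y = (R_S/R_Y)²(T_S/T_Y)⁴ = (0.423)² × (4.00)⁴ = 45.81.
F_S/F_Y = (L_S/L_Y)/(d_S/d_Y)² = 45.81 / (1.50)² = 20.36.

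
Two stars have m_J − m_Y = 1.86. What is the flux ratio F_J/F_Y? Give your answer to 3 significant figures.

0.180

F_J/F_Y = 10^(−(m_J − m_Y)/2.5) = 10^(-1.86/2.5) = 10^-0.744 = 0.1803.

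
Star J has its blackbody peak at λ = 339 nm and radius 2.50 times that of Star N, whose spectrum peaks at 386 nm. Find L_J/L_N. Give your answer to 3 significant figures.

Wien's law gives T ∝ 1/λ_max, so T_J/T_N = λ_N/λ_J = 386/339 = 1.139.
Then L ∝ R²T⁴ gives L_J/L_N = (2.50)² × (1.139)⁴ = 6.250 × 1.681 = 10.51.

10.5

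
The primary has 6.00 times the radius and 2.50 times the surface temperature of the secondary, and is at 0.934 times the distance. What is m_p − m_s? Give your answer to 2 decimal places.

L_p/L_s = (6.00)²(2.50)⁴ = 1406.
F_p/F_s = (L_p/L_s)/(d_p/d_s)² = 1406/0.8724 = 1612.
m_p − m_s = −2.5 log₁₀(1612) = -8.02.

-8.02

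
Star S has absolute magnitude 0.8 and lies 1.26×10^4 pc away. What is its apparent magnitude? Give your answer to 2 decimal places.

16.30

m = M + 5 log₁₀(d/10 pc) = 0.8 + 5 log₁₀(1.26×10^4/10)
  = 0.8 + 5 × 3.100 = 0.8 + 15.50 = 16.30.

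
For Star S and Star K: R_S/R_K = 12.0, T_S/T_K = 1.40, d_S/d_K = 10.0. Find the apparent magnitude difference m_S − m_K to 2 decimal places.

-1.86

L_S/L_K = (12.0)²(1.40)⁴ = 553.2.
F_S/F_K = (L_S/L_K)/(d_S/d_K)² = 553.2/100.0 = 5.532.
m_S − m_K = −2.5 log₁₀(5.532) = -1.86.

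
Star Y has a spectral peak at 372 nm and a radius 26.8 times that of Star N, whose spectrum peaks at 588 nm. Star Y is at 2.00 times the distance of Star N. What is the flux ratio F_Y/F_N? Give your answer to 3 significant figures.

1.12×10^3

Wien's law: T_Y/T_N = λ_N/λ_Y = 588/372 = 1.581.
L_Y/L_N = (R_Y/R_N)²(T_Y/T_N)⁴ = (26.8)²(1.581)⁴ = 4483.
F_Y/F_N = (L_Y/L_N)/(d_Y/d_N)² = 4483/(2.00)² = 1121.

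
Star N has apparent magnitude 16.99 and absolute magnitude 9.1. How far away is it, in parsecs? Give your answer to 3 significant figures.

378 pc

m − M = 5 log₁₀(d/10 pc)
16.99 − (9.1) = 7.89 = 5 log₁₀(d/10)
d = 10 × 10^(7.89/5) = 10 × 10^1.578 = 378.4 pc.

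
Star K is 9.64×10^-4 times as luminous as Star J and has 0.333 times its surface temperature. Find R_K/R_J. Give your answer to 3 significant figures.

0.280

L ∝ R²T⁴ gives R ∝ √L / T², so
R_K/R_J = √(9.64×10^-4) / (0.333)² = 0.03105 / 0.1109 = 0.2800.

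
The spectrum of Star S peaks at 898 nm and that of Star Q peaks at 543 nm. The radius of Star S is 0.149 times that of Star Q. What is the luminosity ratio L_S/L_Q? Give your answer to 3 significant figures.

0.00297

Wien's law gives T ∝ 1/λ_max, so T_S/T_Q = λ_Q/λ_S = 543/898 = 0.6047.
Then L ∝ R²T⁴ gives L_S/L_Q = (0.149)² × (0.6047)⁴ = 0.02220 × 0.1337 = 0.002968.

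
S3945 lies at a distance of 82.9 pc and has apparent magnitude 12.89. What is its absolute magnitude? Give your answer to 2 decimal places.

8.30

M = m − 5 log₁₀(d/10 pc) = 12.89 − 5 log₁₀(82.9/10)
  = 12.89 − 5 × 0.919 = 12.89 − 4.59 = 8.30.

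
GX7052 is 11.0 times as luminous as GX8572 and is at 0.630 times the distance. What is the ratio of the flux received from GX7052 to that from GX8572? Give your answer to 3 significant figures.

27.7

F = L/(4πd²), so F_GX7052/F_GX8572 = (L_GX7052/L_GX8572) / (d_GX7052/d_GX8572)²
= 11.0 / (0.630)² = 11.0 / 0.3969 = 27.71.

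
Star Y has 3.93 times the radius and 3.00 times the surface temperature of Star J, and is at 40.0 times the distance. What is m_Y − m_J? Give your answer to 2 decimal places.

L_Y/L_J = (3.93)²(3.00)⁴ = 1251.
F_Y/F_J = (L_Y/L_J)/(d_Y/d_J)² = 1251/1600 = 0.7819.
m_Y − m_J = −2.5 log₁₀(0.7819) = 0.27.

0.27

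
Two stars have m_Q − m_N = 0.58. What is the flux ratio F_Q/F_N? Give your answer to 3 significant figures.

0.586

F_Q/F_N = 10^(−(m_Q − m_N)/2.5) = 10^(-0.58/2.5) = 10^-0.232 = 0.5861.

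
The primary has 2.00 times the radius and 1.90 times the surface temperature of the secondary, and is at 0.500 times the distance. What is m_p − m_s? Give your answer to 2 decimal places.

L_p/L_s = (2.00)²(1.90)⁴ = 52.13.
F_p/F_s = (L_p/L_s)/(d_p/d_s)² = 52.13/0.2500 = 208.5.
m_p − m_s = −2.5 log₁₀(208.5) = -5.80.

-5.80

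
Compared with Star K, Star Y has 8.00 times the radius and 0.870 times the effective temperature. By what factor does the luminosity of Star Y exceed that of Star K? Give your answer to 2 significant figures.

From the Stefan–Boltzmann law, L ∝ R²T⁴, so
L_Y/L_K = (R_Y/R_K)² (T_Y/T_K)⁴ = (8.00)² × (0.870)⁴ = 64.00 × 0.5729 = 36.67.

37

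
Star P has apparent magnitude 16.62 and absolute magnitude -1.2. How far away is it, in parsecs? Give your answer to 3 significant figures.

m − M = 5 log₁₀(d/10 pc)
16.62 − (-1.2) = 17.82 = 5 log₁₀(d/10)
d = 10 × 10^(17.82/5) = 10 × 10^3.564 = 3.664×10^4 pc.

3.66×10^4 pc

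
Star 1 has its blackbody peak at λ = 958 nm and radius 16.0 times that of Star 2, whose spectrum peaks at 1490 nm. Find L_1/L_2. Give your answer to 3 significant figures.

Wien's law gives T ∝ 1/λ_max, so T_1/T_2 = λ_2/λ_1 = 1490/958 = 1.555.
Then L ∝ R²T⁴ gives L_1/L_2 = (16.0)² × (1.555)⁴ = 256.0 × 5.852 = 1498.

1.50×10^3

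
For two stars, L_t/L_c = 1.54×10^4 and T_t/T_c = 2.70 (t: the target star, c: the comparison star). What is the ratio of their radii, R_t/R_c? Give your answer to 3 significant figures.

L ∝ R²T⁴ gives R ∝ √L / T², so
R_t/R_c = √(1.54×10^4) / (2.70)² = 124.1 / 7.290 = 17.02.

17.0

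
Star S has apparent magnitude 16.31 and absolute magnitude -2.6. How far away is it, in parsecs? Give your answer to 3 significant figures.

m − M = 5 log₁₀(d/10 pc)
16.31 − (-2.6) = 18.91 = 5 log₁₀(d/10)
d = 10 × 10^(18.91/5) = 10 × 10^3.782 = 6.053×10^4 pc.

6.05×10^4 pc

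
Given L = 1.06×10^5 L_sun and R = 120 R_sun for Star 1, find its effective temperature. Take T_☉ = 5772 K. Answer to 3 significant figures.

T/T_☉ = (L/L_☉)^(1/4) / (R/R_☉)^(1/2)
T = 5772 × (1.06×10^5)^(1/4) / √(120) = 5772 × 18.04 / 10.95 = 9507 K.

9.51×10^3 K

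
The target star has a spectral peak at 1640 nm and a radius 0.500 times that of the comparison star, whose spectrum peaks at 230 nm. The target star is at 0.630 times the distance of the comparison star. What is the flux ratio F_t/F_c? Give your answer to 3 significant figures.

Wien's law: T_t/T_c = λ_c/λ_t = 230/1640 = 0.1402.
L_t/L_c = (R_t/R_c)²(T_t/T_c)⁴ = (0.500)²(0.1402)⁴ = 9.671×10^-5.
F_t/F_c = (L_t/L_c)/(d_t/d_c)² = 9.671×10^-5/(0.630)² = 2.437×10^-4.

2.44×10^-4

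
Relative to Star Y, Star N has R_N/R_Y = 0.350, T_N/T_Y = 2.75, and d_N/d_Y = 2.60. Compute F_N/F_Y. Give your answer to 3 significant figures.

1.04

L_N/L_Y = (R_N/R_Y)²(T_N/T_Y)⁴ = (0.350)² × (2.75)⁴ = 7.006.
F_N/F_Y = (L_N/L_Y)/(d_N/d_Y)² = 7.006 / (2.60)² = 1.036.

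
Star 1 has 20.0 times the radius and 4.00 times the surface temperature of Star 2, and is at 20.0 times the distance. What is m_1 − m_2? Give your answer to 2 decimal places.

L_1/L_2 = (20.0)²(4.00)⁴ = 1.024×10^5.
F_1/F_2 = (L_1/L_2)/(d_1/d_2)² = 1.024×10^5/400.0 = 256.0.
m_1 − m_2 = −2.5 log₁₀(256.0) = -6.02.

-6.02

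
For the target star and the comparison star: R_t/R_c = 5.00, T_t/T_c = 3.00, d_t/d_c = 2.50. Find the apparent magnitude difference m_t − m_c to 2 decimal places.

-6.28

L_t/L_c = (5.00)²(3.00)⁴ = 2025.
F_t/F_c = (L_t/L_c)/(d_t/d_c)² = 2025/6.250 = 324.0.
m_t − m_c = −2.5 log₁₀(324.0) = -6.28.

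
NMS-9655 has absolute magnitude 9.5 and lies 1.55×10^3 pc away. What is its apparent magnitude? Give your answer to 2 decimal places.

20.45

m = M + 5 log₁₀(d/10 pc) = 9.5 + 5 log₁₀(1.55×10^3/10)
  = 9.5 + 5 × 2.190 = 9.5 + 10.95 = 20.45.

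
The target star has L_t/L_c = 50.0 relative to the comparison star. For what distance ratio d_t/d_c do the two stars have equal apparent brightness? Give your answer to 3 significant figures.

Equal flux requires L_t/d_t² = L_c/d_c², so d_t/d_c = √(L_t/L_c)
= √(50.0) = 7.071.

7.07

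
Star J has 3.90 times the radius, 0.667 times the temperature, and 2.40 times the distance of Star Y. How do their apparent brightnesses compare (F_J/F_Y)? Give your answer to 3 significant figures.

L_J/L_Y = (R_J/R_Y)²(T_J/T_Y)⁴ = (3.90)² × (0.667)⁴ = 3.010.
F_J/F_Y = (L_J/L_Y)/(d_J/d_Y)² = 3.010 / (2.40)² = 0.5226.

0.523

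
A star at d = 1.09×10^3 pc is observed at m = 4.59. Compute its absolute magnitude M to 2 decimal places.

M = m − 5 log₁₀(d/10 pc) = 4.59 − 5 log₁₀(1.09×10^3/10)
  = 4.59 − 5 × 2.037 = 4.59 − 10.19 = -5.60.

-5.60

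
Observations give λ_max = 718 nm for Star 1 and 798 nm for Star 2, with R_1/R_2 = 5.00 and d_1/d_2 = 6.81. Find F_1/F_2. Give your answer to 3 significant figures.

Wien's law: T_1/T_2 = λ_2/λ_1 = 798/718 = 1.111.
L_1/L_2 = (R_1/R_2)²(T_1/T_2)⁴ = (5.00)²(1.111)⁴ = 38.15.
F_1/F_2 = (L_1/L_2)/(d_1/d_2)² = 38.15/(6.81)² = 0.8225.

0.823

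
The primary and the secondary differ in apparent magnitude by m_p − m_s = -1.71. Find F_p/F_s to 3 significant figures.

F_p/F_s = 10^(−(m_p − m_s)/2.5) = 10^(1.71/2.5) = 10^0.684 = 4.831.

4.83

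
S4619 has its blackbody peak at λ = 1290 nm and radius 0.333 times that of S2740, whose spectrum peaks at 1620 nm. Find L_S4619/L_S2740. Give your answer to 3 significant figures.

0.276

Wien's law gives T ∝ 1/λ_max, so T_S4619/T_S2740 = λ_S2740/λ_S4619 = 1620/1290 = 1.256.
Then L ∝ R²T⁴ gives L_S4619/L_S2740 = (0.333)² × (1.256)⁴ = 0.1109 × 2.487 = 0.2758.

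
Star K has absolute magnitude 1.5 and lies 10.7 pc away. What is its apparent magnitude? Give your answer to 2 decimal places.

m = M + 5 log₁₀(d/10 pc) = 1.5 + 5 log₁₀(10.7/10)
  = 1.5 + 5 × 0.029 = 1.5 + 0.15 = 1.65.

1.65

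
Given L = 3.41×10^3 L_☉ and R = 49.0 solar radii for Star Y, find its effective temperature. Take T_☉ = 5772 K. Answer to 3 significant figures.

T/T_☉ = (L/L_☉)^(1/4) / (R/R_☉)^(1/2)
T = 5772 × (3.41×10^3)^(1/4) / √(49.0) = 5772 × 7.642 / 7.000 = 6301 K.

6.30×10^3 K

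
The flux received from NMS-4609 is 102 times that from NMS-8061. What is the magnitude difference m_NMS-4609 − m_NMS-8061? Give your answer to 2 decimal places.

-5.02

m_NMS-4609 − m_NMS-8061 = −2.5 log₁₀(F_NMS-4609/F_NMS-8061) = −2.5 log₁₀(102) = −2.5 × (2.009) = -5.022.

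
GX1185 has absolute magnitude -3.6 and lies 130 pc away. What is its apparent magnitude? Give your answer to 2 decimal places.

1.97

m = M + 5 log₁₀(d/10 pc) = -3.6 + 5 log₁₀(130/10)
  = -3.6 + 5 × 1.114 = -3.6 + 5.57 = 1.97.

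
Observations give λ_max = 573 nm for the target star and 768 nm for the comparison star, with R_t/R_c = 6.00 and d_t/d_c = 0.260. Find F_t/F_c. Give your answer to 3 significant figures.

Wien's law: T_t/T_c = λ_c/λ_t = 768/573 = 1.340.
L_t/L_c = (R_t/R_c)²(T_t/T_c)⁴ = (6.00)²(1.340)⁴ = 116.2.
F_t/F_c = (L_t/L_c)/(d_t/d_c)² = 116.2/(0.260)² = 1719.

1.72×10^3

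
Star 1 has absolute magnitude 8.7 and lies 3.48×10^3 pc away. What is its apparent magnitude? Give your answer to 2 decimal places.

21.41

m = M + 5 log₁₀(d/10 pc) = 8.7 + 5 log₁₀(3.48×10^3/10)
  = 8.7 + 5 × 2.542 = 8.7 + 12.71 = 21.41.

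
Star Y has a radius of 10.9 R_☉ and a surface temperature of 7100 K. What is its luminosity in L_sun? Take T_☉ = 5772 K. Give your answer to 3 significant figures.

L/L_☉ = (R/R_☉)² (T/T_☉)⁴ = (10.9)² × (7100/5772)⁴
       = 118.8 × (1.230)⁴ = 118.8 × 2.289 = 272.0.

272 L_sun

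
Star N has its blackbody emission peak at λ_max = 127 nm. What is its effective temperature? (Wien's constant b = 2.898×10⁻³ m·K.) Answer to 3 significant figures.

T = b/λ_max = 2.898×10⁻³ / (127×10⁻⁹) = 2.282×10^4 K.

2.28×10^4 K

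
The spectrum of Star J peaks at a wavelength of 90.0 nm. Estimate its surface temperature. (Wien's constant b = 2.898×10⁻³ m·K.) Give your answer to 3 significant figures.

3.22×10^4 K

T = b/λ_max = 2.898×10⁻³ / (90.0×10⁻⁹) = 3.220×10^4 K.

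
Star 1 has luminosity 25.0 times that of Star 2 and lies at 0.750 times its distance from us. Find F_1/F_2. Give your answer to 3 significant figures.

44.4

F = L/(4πd²), so F_1/F_2 = (L_1/L_2) / (d_1/d_2)²
= 25.0 / (0.750)² = 25.0 / 0.5625 = 44.44.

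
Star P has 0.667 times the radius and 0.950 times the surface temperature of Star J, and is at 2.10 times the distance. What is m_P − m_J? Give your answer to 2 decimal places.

L_P/L_J = (0.667)²(0.950)⁴ = 0.3624.
F_P/F_J = (L_P/L_J)/(d_P/d_J)² = 0.3624/4.410 = 0.08217.
m_P − m_J = −2.5 log₁₀(0.08217) = 2.71.

2.71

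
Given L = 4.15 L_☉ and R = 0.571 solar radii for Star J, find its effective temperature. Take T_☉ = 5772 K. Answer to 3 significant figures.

T/T_☉ = (L/L_☉)^(1/4) / (R/R_☉)^(1/2)
T = 5772 × (4.15)^(1/4) / √(0.571) = 5772 × 1.427 / 0.7556 = 1.090×10^4 K.

1.09×10^4 K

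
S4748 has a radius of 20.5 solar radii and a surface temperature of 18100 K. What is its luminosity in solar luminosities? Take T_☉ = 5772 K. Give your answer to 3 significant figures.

4.06×10^4 solar luminosities

L/L_☉ = (R/R_☉)² (T/T_☉)⁴ = (20.5)² × (18100/5772)⁴
       = 420.2 × (3.136)⁴ = 420.2 × 96.70 = 4.064×10^4.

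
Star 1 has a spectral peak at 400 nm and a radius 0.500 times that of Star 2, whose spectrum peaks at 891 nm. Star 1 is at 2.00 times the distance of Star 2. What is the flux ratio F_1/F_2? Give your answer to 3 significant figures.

1.54

Wien's law: T_1/T_2 = λ_2/λ_1 = 891/400 = 2.228.
L_1/L_2 = (R_1/R_2)²(T_1/T_2)⁴ = (0.500)²(2.228)⁴ = 6.155.
F_1/F_2 = (L_1/L_2)/(d_1/d_2)² = 6.155/(2.00)² = 1.539.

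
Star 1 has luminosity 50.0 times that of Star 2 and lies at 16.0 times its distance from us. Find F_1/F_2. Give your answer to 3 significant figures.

0.195

F = L/(4πd²), so F_1/F_2 = (L_1/L_2) / (d_1/d_2)²
= 50.0 / (16.0)² = 50.0 / 256.0 = 0.1953.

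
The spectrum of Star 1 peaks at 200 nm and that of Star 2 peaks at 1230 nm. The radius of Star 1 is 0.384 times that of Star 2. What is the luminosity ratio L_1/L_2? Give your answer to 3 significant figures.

211

Wien's law gives T ∝ 1/λ_max, so T_1/T_2 = λ_2/λ_1 = 1230/200 = 6.150.
Then L ∝ R²T⁴ gives L_1/L_2 = (0.384)² × (6.150)⁴ = 0.1475 × 1431 = 210.9.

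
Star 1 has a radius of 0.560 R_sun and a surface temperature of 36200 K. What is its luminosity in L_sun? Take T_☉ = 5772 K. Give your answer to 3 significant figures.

L/L_☉ = (R/R_☉)² (T/T_☉)⁴ = (0.560)² × (36200/5772)⁴
       = 0.3136 × (6.272)⁴ = 0.3136 × 1547 = 485.2.

485 L_sun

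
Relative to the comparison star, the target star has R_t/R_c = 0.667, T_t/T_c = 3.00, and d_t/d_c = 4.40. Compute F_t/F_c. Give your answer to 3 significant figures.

1.86

L_t/L_c = (R_t/R_c)²(T_t/T_c)⁴ = (0.667)² × (3.00)⁴ = 36.04.
F_t/F_c = (L_t/L_c)/(d_t/d_c)² = 36.04 / (4.40)² = 1.861.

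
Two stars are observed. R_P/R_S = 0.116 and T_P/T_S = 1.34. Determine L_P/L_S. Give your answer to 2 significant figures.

0.043

From the Stefan–Boltzmann law, L ∝ R²T⁴, so
L_P/L_S = (R_P/R_S)² (T_P/T_S)⁴ = (0.116)² × (1.34)⁴ = 0.01346 × 3.224 = 0.04338.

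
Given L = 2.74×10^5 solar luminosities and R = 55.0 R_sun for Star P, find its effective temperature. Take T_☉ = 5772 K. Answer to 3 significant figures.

1.78×10^4 K

T/T_☉ = (L/L_☉)^(1/4) / (R/R_☉)^(1/2)
T = 5772 × (2.74×10^5)^(1/4) / √(55.0) = 5772 × 22.88 / 7.416 = 1.781×10^4 K.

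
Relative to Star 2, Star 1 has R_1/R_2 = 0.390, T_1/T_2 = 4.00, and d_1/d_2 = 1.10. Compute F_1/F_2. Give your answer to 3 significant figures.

32.2

L_1/L_2 = (R_1/R_2)²(T_1/T_2)⁴ = (0.390)² × (4.00)⁴ = 38.94.
F_1/F_2 = (L_1/L_2)/(d_1/d_2)² = 38.94 / (1.10)² = 32.18.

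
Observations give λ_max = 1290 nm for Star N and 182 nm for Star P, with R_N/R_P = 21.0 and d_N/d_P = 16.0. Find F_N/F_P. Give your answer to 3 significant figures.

Wien's law: T_N/T_P = λ_P/λ_N = 182/1290 = 0.1411.
L_N/L_P = (R_N/R_P)²(T_N/T_P)⁴ = (21.0)²(0.1411)⁴ = 0.1747.
F_N/F_P = (L_N/L_P)/(d_N/d_P)² = 0.1747/(16.0)² = 6.825×10^-4.

6.83×10^-4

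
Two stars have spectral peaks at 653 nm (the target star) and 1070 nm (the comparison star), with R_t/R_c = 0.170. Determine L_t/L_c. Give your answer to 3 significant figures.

0.208

Wien's law gives T ∝ 1/λ_max, so T_t/T_c = λ_c/λ_t = 1070/653 = 1.639.
Then L ∝ R²T⁴ gives L_t/L_c = (0.170)² × (1.639)⁴ = 0.02890 × 7.209 = 0.2083.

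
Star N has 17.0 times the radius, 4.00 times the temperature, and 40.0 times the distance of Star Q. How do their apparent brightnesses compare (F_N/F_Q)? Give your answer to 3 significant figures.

L_N/L_Q = (R_N/R_Q)²(T_N/T_Q)⁴ = (17.0)² × (4.00)⁴ = 7.398×10^4.
F_N/F_Q = (L_N/L_Q)/(d_N/d_Q)² = 7.398×10^4 / (40.0)² = 46.24.

46.2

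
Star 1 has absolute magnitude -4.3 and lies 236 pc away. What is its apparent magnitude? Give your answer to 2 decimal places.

2.56

m = M + 5 log₁₀(d/10 pc) = -4.3 + 5 log₁₀(236/10)
  = -4.3 + 5 × 1.373 = -4.3 + 6.86 = 2.56.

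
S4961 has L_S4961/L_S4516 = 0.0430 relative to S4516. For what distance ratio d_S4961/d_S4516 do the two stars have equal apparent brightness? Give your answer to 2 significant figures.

0.21

Equal flux requires L_S4961/d_S4961² = L_S4516/d_S4516², so d_S4961/d_S4516 = √(L_S4961/L_S4516)
= √(0.0430) = 0.2074.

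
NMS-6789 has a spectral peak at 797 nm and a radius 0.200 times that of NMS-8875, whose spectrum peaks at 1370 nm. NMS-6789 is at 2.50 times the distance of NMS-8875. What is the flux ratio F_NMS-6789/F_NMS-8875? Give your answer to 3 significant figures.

Wien's law: T_NMS-6789/T_NMS-8875 = λ_NMS-8875/λ_NMS-6789 = 1370/797 = 1.719.
L_NMS-6789/L_NMS-8875 = (R_NMS-6789/R_NMS-8875)²(T_NMS-6789/T_NMS-8875)⁴ = (0.200)²(1.719)⁴ = 0.3492.
F_NMS-6789/F_NMS-8875 = (L_NMS-6789/L_NMS-8875)/(d_NMS-6789/d_NMS-8875)² = 0.3492/(2.50)² = 0.05588.

0.0559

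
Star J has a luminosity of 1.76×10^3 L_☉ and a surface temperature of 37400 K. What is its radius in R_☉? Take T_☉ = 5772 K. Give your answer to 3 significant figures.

R/R_☉ = √(L/L_☉) / (T/T_☉)² = √(1.76×10^3) / (6.480)²
       = 41.95 / 41.98 = 0.9992.

0.999 R_☉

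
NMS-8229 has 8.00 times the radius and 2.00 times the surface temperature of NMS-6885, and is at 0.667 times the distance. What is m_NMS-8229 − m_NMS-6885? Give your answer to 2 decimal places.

-8.41

L_NMS-8229/L_NMS-6885 = (8.00)²(2.00)⁴ = 1024.
F_NMS-8229/F_NMS-6885 = (L_NMS-8229/L_NMS-6885)/(d_NMS-8229/d_NMS-6885)² = 1024/0.4449 = 2302.
m_NMS-8229 − m_NMS-6885 = −2.5 log₁₀(2302) = -8.41.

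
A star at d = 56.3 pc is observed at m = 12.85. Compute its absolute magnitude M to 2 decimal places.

9.10

M = m − 5 log₁₀(d/10 pc) = 12.85 − 5 log₁₀(56.3/10)
  = 12.85 − 5 × 0.751 = 12.85 − 3.75 = 9.10.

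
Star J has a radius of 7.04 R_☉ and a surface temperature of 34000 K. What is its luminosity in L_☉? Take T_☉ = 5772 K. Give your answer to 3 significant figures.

5.97×10^4 L_☉

L/L_☉ = (R/R_☉)² (T/T_☉)⁴ = (7.04)² × (34000/5772)⁴
       = 49.56 × (5.891)⁴ = 49.56 × 1204 = 5.967×10^4.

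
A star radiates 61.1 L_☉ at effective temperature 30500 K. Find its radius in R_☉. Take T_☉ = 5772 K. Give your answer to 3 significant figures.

R/R_☉ = √(L/L_☉) / (T/T_☉)² = √(61.1) / (5.284)²
       = 7.817 / 27.92 = 0.2799.

0.280 R_☉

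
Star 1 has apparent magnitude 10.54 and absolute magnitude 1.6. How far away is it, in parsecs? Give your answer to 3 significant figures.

614 pc

m − M = 5 log₁₀(d/10 pc)
10.54 − (1.6) = 8.94 = 5 log₁₀(d/10)
d = 10 × 10^(8.94/5) = 10 × 10^1.788 = 613.8 pc.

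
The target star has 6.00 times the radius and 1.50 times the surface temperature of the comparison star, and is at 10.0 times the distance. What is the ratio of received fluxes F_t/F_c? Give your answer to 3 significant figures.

1.82

L_t/L_c = (R_t/R_c)²(T_t/T_c)⁴ = (6.00)² × (1.50)⁴ = 182.2.
F_t/F_c = (L_t/L_c)/(d_t/d_c)² = 182.2 / (10.0)² = 1.823.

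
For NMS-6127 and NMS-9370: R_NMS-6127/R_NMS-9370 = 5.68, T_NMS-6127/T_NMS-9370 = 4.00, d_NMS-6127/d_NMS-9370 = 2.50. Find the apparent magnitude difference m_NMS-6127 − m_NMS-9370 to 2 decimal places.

-7.80

L_NMS-6127/L_NMS-9370 = (5.68)²(4.00)⁴ = 8259.
F_NMS-6127/F_NMS-9370 = (L_NMS-6127/L_NMS-9370)/(d_NMS-6127/d_NMS-9370)² = 8259/6.250 = 1321.
m_NMS-6127 − m_NMS-9370 = −2.5 log₁₀(1321) = -7.80.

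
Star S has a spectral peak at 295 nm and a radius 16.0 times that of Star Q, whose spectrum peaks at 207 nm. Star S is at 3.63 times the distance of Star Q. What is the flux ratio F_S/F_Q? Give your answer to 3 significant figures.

4.71

Wien's law: T_S/T_Q = λ_Q/λ_S = 207/295 = 0.7017.
L_S/L_Q = (R_S/R_Q)²(T_S/T_Q)⁴ = (16.0)²(0.7017)⁴ = 62.06.
F_S/F_Q = (L_S/L_Q)/(d_S/d_Q)² = 62.06/(3.63)² = 4.710.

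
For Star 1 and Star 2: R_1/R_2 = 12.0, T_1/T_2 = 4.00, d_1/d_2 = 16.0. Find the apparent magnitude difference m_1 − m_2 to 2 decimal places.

L_1/L_2 = (12.0)²(4.00)⁴ = 3.686×10^4.
F_1/F_2 = (L_1/L_2)/(d_1/d_2)² = 3.686×10^4/256.0 = 144.0.
m_1 − m_2 = −2.5 log₁₀(144.0) = -5.40.

-5.40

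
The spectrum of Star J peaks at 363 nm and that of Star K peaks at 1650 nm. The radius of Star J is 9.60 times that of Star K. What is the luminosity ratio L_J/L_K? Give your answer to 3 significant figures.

3.93×10^4

Wien's law gives T ∝ 1/λ_max, so T_J/T_K = λ_K/λ_J = 1650/363 = 4.545.
Then L ∝ R²T⁴ gives L_J/L_K = (9.60)² × (4.545)⁴ = 92.16 × 426.9 = 3.934×10^4.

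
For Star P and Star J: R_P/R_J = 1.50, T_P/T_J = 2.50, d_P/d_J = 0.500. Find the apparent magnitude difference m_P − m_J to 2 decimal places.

L_P/L_J = (1.50)²(2.50)⁴ = 87.89.
F_P/F_J = (L_P/L_J)/(d_P/d_J)² = 87.89/0.2500 = 351.6.
m_P − m_J = −2.5 log₁₀(351.6) = -6.37.

-6.37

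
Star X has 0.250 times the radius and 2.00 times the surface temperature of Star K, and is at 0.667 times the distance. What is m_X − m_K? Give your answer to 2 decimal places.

-0.88

L_X/L_K = (0.250)²(2.00)⁴ = 1.000.
F_X/F_K = (L_X/L_K)/(d_X/d_K)² = 1.000/0.4449 = 2.248.
m_X − m_K = −2.5 log₁₀(2.248) = -0.88.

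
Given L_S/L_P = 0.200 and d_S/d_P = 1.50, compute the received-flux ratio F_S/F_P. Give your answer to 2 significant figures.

F = L/(4πd²), so F_S/F_P = (L_S/L_P) / (d_S/d_P)²
= 0.200 / (1.50)² = 0.200 / 2.250 = 0.08889.

0.089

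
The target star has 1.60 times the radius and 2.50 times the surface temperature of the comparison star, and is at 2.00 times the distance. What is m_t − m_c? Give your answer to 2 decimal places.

-3.49

L_t/L_c = (1.60)²(2.50)⁴ = 100.0.
F_t/F_c = (L_t/L_c)/(d_t/d_c)² = 100.0/4.000 = 25.00.
m_t − m_c = −2.5 log₁₀(25.00) = -3.49.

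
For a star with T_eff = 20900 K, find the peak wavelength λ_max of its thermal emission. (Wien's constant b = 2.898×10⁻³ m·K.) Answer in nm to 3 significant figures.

139 nm

λ_max = b/T = 2.898×10⁻³ / 20900 = 1.39×10^-7 m = 138.7 nm.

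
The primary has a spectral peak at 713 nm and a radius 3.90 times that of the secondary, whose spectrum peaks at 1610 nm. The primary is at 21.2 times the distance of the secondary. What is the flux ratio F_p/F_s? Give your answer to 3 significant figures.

Wien's law: T_p/T_s = λ_s/λ_p = 1610/713 = 2.258.
L_p/L_s = (R_p/R_s)²(T_p/T_s)⁴ = (3.90)²(2.258)⁴ = 395.4.
F_p/F_s = (L_p/L_s)/(d_p/d_s)² = 395.4/(21.2)² = 0.8798.

0.880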